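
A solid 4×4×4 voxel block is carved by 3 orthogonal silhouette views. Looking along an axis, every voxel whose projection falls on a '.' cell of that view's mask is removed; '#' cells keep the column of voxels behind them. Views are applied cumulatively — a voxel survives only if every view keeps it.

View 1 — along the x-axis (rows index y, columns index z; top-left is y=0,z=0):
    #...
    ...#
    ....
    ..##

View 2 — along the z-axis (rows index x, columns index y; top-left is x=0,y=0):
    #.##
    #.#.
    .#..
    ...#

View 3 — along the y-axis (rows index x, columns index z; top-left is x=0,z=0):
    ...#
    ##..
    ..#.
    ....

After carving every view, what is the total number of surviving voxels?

full grid |V| = 64
step 1: project along x, AND mask (4/16) → |grid| = 16
step 2: project along z, AND mask (7/16) → |grid| = 7
step 3: project along y, AND mask (4/16) → |grid| = 2

remaining voxels: 2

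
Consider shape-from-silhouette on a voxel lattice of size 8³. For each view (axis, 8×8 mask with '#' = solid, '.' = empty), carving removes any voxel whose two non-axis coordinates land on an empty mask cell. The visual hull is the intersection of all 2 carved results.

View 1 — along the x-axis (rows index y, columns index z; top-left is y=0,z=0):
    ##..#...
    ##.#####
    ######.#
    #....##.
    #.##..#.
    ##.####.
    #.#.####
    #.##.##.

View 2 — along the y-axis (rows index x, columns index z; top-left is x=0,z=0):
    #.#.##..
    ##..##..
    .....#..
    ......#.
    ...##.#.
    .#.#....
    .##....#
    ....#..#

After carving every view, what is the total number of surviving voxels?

102 voxels

initial block: 8^3 = 512
  1. axis=0 (YZ plane), |mask|=41  ⇒  voxels=328
  2. axis=1 (XZ plane), |mask|=20  ⇒  voxels=102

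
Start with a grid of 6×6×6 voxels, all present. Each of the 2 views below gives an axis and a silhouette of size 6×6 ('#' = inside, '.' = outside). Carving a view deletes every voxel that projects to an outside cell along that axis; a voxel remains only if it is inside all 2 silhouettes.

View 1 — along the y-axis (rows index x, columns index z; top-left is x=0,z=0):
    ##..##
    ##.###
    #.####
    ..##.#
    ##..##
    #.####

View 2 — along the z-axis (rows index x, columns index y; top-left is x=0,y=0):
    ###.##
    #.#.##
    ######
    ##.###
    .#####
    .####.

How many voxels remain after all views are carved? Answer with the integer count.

remaining voxels: 125

before carving: 216 voxels (6×6×6)
after view 1 [y-axis, 26 of 36 cells solid] → remaining = 156
after view 2 [z-axis, 29 of 36 cells solid] → remaining = 125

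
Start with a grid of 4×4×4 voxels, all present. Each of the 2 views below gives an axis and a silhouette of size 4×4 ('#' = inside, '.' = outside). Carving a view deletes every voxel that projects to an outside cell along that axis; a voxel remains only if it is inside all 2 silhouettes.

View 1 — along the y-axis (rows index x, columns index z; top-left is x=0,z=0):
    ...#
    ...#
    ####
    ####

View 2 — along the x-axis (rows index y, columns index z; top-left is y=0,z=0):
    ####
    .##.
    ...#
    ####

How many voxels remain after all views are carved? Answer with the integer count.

before carving: 64 voxels (4×4×4)
after view 1 [y-axis, 10 of 16 cells solid] → remaining = 40
after view 2 [x-axis, 11 of 16 cells solid] → remaining = 28

remaining voxels: 28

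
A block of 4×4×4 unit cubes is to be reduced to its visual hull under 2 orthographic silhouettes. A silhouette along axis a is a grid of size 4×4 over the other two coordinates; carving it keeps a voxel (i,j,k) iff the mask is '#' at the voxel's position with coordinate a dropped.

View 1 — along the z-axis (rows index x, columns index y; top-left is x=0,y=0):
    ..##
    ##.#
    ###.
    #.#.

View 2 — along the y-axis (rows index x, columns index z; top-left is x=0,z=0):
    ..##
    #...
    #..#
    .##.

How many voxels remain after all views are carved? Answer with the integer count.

17 voxels

start: 4×4×4 = 64 voxels
[1] z-view keeps 10 columns → grid now 40
[2] y-view keeps 7 columns → grid now 17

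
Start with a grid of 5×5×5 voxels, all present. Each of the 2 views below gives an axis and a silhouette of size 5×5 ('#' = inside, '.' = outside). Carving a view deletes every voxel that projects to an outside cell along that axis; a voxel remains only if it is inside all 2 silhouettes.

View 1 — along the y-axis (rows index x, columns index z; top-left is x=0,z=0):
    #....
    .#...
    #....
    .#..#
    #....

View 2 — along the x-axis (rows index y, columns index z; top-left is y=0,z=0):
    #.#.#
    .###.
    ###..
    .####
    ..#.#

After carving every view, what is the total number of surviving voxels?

remaining voxels: 15

start: 5×5×5 = 125 voxels
[1] y-view keeps 6 columns → grid now 30
[2] x-view keeps 15 columns → grid now 15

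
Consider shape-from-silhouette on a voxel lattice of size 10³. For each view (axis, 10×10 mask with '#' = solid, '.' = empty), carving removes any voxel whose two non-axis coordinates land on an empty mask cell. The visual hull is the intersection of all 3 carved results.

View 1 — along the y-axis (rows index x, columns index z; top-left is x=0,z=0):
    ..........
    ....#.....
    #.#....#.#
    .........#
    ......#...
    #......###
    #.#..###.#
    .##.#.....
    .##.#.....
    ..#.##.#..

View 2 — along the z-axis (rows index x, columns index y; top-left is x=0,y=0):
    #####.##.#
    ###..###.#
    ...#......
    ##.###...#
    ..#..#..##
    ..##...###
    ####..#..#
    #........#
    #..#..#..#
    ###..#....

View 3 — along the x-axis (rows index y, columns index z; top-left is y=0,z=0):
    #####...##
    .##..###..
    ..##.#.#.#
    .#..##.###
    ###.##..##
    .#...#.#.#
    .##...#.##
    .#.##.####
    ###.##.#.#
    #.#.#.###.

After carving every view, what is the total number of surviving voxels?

start: 10×10×10 = 1000 voxels
step 1: project along y, AND mask (27/100) → |grid| = 270
step 2: project along z, AND mask (47/100) → |grid| = 111
step 3: project along x, AND mask (59/100) → |grid| = 69

|visual hull| = 69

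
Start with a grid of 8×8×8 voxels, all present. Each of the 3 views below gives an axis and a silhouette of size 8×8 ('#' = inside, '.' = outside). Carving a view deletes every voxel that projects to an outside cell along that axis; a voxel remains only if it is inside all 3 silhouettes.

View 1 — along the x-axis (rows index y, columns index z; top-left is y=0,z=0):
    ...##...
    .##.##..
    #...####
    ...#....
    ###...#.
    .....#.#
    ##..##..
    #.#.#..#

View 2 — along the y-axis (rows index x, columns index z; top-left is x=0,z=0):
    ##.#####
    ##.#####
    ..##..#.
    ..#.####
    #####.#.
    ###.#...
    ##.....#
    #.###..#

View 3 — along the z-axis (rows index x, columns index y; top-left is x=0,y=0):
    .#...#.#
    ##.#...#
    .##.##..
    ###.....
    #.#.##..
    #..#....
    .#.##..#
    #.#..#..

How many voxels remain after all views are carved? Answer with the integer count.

full grid |V| = 512
step 1: project along x, AND mask (26/64) → |grid| = 208
step 2: project along y, AND mask (40/64) → |grid| = 131
step 3: project along z, AND mask (27/64) → |grid| = 50

50 voxels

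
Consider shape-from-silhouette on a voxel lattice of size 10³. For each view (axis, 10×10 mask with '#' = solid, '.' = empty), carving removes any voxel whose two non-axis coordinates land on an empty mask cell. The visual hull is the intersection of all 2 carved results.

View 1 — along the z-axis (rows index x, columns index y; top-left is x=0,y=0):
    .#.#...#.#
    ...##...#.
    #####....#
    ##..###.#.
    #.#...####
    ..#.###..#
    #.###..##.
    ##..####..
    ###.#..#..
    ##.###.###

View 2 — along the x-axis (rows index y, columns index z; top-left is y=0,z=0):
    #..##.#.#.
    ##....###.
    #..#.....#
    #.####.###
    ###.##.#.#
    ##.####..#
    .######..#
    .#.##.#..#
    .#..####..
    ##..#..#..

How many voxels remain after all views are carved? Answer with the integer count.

full grid |V| = 1000
[1] z-view keeps 55 columns → grid now 550
[2] x-view keeps 56 columns → grid now 307

voxel count = 307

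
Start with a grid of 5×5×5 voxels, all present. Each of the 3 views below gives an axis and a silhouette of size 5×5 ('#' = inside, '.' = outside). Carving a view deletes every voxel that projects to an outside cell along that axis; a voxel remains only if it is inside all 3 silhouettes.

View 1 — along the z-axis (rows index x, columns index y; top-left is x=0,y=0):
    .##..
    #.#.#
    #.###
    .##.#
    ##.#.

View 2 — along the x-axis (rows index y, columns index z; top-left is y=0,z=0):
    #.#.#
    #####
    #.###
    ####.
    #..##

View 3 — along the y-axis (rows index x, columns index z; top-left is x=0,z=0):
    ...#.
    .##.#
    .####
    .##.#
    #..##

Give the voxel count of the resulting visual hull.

initial block: 5^3 = 125
carve view 1 (along z, XY-mask fill 15/25): 75 voxels remain
carve view 2 (along x, YZ-mask fill 19/25): 57 voxels remain
carve view 3 (along y, XZ-mask fill 14/25): 30 voxels remain

voxel count = 30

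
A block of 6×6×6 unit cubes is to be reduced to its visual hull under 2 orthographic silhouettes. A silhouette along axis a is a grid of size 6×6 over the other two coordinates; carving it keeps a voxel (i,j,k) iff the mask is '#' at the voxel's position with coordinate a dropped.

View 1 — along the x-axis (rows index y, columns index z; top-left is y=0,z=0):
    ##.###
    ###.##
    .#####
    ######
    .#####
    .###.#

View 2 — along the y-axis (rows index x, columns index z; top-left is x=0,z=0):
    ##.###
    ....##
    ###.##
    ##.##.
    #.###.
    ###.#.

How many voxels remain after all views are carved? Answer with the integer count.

before carving: 216 voxels (6×6×6)
[1] x-view keeps 30 columns → grid now 180
[2] y-view keeps 24 columns → grid now 117

remaining voxels: 117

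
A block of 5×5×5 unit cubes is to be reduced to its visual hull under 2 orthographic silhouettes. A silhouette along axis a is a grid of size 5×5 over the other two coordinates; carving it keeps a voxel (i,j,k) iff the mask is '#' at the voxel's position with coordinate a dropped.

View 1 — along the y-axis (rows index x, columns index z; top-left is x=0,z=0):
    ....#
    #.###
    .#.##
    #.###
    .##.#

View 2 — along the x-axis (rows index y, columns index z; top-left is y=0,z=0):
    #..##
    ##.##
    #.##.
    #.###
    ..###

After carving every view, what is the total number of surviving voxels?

start: 5×5×5 = 125 voxels
after view 1 [y-axis, 15 of 25 cells solid] → remaining = 75
after view 2 [x-axis, 17 of 25 cells solid] → remaining = 54

54 voxels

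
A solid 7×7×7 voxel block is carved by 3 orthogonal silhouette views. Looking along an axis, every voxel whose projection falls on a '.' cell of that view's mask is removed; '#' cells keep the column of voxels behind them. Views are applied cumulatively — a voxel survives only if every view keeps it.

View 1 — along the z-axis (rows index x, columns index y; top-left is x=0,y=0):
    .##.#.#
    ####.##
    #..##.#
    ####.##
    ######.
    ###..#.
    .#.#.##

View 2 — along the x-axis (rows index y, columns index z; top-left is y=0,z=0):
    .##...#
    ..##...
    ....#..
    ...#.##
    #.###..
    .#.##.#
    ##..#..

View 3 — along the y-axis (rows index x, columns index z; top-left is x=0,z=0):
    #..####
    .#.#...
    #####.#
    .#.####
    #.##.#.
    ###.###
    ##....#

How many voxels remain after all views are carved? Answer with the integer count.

60 voxels

start: 7×7×7 = 343 voxels
after view 1 [z-axis, 34 of 49 cells solid] → remaining = 238
after view 2 [x-axis, 20 of 49 cells solid] → remaining = 94
after view 3 [y-axis, 31 of 49 cells solid] → remaining = 60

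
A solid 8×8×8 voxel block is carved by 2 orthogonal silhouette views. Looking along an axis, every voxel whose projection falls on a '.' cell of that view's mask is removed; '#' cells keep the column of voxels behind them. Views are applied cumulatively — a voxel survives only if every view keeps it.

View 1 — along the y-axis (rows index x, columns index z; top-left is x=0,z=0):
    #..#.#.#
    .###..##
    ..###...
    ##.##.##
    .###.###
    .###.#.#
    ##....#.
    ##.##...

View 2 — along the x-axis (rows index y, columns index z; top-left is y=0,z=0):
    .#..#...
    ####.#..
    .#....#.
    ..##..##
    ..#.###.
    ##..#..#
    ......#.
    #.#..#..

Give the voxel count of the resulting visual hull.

|visual hull| = 110

initial block: 8^3 = 512
step 1: project along y, AND mask (36/64) → |grid| = 288
step 2: project along x, AND mask (25/64) → |grid| = 110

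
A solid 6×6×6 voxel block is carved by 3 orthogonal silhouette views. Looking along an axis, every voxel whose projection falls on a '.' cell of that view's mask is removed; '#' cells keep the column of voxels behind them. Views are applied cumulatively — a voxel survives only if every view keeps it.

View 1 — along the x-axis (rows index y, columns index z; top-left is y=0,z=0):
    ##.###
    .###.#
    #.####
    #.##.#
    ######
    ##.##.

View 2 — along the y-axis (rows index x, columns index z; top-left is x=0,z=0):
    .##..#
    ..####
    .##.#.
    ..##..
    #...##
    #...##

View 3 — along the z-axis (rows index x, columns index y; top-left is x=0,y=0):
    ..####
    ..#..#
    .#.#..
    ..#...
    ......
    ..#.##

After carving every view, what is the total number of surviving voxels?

|visual hull| = 27

full grid |V| = 216
step 1: project along x, AND mask (28/36) → |grid| = 168
step 2: project along y, AND mask (18/36) → |grid| = 82
step 3: project along z, AND mask (12/36) → |grid| = 27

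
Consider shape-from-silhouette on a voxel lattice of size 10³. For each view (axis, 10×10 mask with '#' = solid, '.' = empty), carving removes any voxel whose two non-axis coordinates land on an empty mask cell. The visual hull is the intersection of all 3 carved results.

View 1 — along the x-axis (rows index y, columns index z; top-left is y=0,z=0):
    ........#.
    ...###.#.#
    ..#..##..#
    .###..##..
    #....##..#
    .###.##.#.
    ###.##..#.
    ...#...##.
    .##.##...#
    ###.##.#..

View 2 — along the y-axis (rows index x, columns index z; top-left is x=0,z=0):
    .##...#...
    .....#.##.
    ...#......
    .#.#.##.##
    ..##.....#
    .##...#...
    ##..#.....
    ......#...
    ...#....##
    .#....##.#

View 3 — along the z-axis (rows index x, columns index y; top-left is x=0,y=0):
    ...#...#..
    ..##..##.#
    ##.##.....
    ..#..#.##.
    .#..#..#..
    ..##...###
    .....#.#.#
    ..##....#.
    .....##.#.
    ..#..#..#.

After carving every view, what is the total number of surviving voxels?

start: 10×10×10 = 1000 voxels
[1] x-view keeps 45 columns → grid now 450
[2] y-view keeps 30 columns → grid now 136
[3] z-view keeps 35 columns → grid now 55

55 voxels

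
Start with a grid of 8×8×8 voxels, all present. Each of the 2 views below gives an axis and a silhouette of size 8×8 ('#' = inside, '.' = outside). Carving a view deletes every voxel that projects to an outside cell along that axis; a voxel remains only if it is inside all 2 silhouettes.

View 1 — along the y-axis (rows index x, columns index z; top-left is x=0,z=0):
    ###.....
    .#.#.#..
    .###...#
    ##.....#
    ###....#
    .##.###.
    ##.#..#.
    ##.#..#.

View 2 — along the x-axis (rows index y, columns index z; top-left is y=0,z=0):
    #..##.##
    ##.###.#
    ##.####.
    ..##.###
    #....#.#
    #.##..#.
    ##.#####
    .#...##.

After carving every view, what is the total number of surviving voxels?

before carving: 512 voxels (8×8×8)
carve view 1 (along y, XZ-mask fill 30/64): 240 voxels remain
carve view 2 (along x, YZ-mask fill 39/64): 143 voxels remain

voxel count = 143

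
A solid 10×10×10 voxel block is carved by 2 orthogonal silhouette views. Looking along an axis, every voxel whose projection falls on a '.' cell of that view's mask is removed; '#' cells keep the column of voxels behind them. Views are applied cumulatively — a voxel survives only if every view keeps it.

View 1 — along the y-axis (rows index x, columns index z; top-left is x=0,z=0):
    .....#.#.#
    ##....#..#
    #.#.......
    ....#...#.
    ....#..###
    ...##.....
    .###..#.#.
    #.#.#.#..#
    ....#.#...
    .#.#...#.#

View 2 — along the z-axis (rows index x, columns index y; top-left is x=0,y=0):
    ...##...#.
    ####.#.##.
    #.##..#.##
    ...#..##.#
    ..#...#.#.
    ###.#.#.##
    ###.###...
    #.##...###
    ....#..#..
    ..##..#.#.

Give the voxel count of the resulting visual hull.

163 voxels

full grid |V| = 1000
V1 y: intersect with XZ mask (33 set) -- 330 left
V2 z: intersect with XY mask (48 set) -- 163 left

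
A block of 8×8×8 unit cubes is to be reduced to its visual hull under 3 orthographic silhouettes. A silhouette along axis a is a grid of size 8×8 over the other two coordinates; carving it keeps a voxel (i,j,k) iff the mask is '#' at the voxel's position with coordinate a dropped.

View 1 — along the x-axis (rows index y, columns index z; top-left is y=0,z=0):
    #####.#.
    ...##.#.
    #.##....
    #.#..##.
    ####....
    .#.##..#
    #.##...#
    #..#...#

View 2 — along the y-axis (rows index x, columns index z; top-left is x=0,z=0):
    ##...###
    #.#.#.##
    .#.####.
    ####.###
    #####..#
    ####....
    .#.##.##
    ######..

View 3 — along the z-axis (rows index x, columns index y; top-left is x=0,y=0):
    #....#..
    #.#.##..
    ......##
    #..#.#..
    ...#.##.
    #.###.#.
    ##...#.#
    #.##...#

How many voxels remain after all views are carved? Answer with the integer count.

voxel count = 81

start: 8×8×8 = 512 voxels
step 1: project along x, AND mask (31/64) → |grid| = 248
step 2: project along y, AND mask (43/64) → |grid| = 173
step 3: project along z, AND mask (27/64) → |grid| = 81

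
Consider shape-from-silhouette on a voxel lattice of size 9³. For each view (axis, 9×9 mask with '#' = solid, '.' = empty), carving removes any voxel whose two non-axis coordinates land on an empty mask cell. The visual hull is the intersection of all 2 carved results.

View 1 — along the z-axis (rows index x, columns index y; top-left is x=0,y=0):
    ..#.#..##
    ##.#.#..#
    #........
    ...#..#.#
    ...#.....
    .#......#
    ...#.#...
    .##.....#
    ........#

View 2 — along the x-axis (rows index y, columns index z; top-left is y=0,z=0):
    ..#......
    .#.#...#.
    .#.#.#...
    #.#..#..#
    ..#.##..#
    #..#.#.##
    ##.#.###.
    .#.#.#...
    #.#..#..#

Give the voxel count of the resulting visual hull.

voxel count = 80

full grid |V| = 729
V1 z: intersect with XY mask (22 set) -- 198 left
V2 x: intersect with YZ mask (33 set) -- 80 left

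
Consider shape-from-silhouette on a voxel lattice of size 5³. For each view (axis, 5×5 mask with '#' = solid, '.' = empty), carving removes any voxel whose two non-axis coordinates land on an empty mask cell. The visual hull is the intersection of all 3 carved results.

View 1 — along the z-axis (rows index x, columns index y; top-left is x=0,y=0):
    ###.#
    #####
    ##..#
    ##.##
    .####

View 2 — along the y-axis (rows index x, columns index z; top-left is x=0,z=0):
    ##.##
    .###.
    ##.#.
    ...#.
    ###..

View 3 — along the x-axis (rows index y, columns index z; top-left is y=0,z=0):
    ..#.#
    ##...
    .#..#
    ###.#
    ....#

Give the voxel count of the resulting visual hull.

|visual hull| = 19

initial block: 5^3 = 125
  1. axis=2 (XY plane), |mask|=20  ⇒  voxels=100
  2. axis=1 (XZ plane), |mask|=14  ⇒  voxels=56
  3. axis=0 (YZ plane), |mask|=11  ⇒  voxels=19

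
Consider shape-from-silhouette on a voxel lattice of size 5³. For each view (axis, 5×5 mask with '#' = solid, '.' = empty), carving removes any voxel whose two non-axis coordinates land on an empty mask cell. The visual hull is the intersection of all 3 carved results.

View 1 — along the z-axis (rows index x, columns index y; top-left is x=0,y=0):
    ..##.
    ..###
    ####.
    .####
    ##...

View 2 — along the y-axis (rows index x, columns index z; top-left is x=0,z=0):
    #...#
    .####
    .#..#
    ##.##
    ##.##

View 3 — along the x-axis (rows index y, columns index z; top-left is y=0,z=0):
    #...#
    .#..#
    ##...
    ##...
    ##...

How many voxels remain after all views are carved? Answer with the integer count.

voxel count = 22

full grid |V| = 125
carve view 1 (along z, XY-mask fill 15/25): 75 voxels remain
carve view 2 (along y, XZ-mask fill 16/25): 48 voxels remain
carve view 3 (along x, YZ-mask fill 10/25): 22 voxels remain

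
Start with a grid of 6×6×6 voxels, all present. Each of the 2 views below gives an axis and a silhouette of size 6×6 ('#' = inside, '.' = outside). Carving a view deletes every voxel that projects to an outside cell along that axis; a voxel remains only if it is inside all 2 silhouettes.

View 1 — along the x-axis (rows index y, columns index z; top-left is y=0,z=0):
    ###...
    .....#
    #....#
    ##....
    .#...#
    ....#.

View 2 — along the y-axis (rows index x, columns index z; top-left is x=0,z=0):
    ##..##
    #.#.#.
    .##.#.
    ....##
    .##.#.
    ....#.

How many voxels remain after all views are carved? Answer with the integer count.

voxel count = 30

start: 6×6×6 = 216 voxels
after view 1 [x-axis, 11 of 36 cells solid] → remaining = 66
after view 2 [y-axis, 16 of 36 cells solid] → remaining = 30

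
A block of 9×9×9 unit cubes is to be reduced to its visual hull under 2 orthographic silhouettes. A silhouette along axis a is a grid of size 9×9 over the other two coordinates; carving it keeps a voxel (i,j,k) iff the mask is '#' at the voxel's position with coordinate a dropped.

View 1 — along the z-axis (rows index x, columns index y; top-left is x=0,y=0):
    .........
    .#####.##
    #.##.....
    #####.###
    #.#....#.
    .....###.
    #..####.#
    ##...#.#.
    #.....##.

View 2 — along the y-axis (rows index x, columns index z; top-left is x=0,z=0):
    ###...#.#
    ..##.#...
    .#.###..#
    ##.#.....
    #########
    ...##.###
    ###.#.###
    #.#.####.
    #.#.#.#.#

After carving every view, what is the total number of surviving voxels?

voxel count = 183

initial block: 9^3 = 729
step 1: project along z, AND mask (37/81) → |grid| = 333
step 2: project along y, AND mask (48/81) → |grid| = 183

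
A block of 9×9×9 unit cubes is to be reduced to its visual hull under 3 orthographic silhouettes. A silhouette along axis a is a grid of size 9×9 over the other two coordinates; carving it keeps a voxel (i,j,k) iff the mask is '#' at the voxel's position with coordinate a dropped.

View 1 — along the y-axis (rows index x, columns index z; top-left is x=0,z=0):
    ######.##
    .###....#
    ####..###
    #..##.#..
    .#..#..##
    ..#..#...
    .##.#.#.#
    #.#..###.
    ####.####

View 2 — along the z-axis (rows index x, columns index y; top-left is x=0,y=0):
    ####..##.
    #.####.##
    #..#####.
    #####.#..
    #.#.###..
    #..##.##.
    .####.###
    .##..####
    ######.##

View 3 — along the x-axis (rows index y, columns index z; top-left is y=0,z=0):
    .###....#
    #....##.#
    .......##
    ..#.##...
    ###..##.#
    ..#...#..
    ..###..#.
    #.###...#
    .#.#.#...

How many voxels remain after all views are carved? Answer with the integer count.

remaining voxels: 131

start: 9×9×9 = 729 voxels
after view 1 [y-axis, 47 of 81 cells solid] → remaining = 423
after view 2 [z-axis, 56 of 81 cells solid] → remaining = 301
after view 3 [x-axis, 33 of 81 cells solid] → remaining = 131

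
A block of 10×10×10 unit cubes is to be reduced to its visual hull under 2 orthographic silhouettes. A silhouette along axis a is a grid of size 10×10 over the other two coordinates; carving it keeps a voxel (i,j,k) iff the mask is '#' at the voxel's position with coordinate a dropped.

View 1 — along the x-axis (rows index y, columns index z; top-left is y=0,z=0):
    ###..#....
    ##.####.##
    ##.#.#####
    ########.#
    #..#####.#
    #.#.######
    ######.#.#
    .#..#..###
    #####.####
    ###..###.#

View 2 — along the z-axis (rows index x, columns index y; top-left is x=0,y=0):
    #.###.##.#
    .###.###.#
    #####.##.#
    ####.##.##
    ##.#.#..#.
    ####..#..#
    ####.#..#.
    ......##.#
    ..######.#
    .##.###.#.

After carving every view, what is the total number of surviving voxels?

voxel count = 466

full grid |V| = 1000
[1] x-view keeps 73 columns → grid now 730
[2] z-view keeps 63 columns → grid now 466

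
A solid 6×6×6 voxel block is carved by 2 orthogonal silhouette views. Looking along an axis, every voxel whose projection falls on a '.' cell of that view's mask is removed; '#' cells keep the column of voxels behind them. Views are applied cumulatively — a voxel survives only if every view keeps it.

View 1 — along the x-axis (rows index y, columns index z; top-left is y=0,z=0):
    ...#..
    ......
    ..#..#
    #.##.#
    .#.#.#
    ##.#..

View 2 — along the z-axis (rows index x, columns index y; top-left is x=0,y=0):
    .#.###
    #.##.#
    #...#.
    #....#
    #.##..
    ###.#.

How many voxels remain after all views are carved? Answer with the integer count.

voxel count = 41

initial block: 6^3 = 216
carve view 1 (along x, YZ-mask fill 13/36): 78 voxels remain
carve view 2 (along z, XY-mask fill 19/36): 41 voxels remain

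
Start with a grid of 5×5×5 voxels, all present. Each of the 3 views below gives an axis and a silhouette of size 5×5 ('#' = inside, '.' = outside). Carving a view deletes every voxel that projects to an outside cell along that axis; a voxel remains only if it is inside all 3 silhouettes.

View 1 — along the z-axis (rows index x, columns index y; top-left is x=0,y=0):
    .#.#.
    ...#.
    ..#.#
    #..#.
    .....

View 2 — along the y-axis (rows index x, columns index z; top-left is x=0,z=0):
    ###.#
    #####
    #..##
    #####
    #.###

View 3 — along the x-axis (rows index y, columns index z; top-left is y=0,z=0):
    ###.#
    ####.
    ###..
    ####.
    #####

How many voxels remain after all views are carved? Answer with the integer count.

before carving: 125 voxels (5×5×5)
V1 z: intersect with XY mask (7 set) -- 35 left
V2 y: intersect with XZ mask (21 set) -- 29 left
V3 x: intersect with YZ mask (20 set) -- 22 left

voxel count = 22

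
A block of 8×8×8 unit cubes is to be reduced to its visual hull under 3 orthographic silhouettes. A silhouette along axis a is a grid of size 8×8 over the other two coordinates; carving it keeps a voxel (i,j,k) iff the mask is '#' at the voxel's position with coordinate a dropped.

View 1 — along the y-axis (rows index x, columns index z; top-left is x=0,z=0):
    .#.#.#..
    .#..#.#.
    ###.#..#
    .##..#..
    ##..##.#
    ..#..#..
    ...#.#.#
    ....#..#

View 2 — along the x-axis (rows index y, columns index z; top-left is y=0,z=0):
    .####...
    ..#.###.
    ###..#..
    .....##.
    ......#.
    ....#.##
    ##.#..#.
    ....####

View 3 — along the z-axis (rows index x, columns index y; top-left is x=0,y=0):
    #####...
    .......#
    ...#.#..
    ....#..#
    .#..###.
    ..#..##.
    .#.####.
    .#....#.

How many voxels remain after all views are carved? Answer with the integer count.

initial block: 8^3 = 512
V1 y: intersect with XZ mask (26 set) -- 208 left
V2 x: intersect with YZ mask (26 set) -- 82 left
V3 z: intersect with XY mask (24 set) -- 24 left

remaining voxels: 24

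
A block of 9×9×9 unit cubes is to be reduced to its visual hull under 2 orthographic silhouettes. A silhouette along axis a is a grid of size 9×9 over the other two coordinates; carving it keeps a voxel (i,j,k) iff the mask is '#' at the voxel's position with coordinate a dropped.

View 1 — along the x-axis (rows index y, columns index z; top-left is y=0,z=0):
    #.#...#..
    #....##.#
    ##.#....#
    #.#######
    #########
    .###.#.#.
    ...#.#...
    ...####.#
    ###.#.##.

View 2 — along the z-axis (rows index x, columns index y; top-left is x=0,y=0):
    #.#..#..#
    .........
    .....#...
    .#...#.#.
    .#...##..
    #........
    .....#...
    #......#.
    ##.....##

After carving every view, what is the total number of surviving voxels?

start: 9×9×9 = 729 voxels
carve view 1 (along x, YZ-mask fill 46/81): 414 voxels remain
carve view 2 (along z, XY-mask fill 19/81): 82 voxels remain

|visual hull| = 82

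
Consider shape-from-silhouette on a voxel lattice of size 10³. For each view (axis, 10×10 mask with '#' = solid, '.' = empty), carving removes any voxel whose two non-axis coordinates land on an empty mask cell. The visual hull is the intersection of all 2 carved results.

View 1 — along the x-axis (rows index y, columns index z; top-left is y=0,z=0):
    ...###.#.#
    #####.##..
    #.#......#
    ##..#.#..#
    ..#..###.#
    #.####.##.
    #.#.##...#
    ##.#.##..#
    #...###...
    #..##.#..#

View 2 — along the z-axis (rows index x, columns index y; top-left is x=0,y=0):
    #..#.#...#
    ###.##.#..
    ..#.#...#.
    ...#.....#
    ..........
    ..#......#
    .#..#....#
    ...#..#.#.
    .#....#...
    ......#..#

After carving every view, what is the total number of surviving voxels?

full grid |V| = 1000
  1. axis=0 (YZ plane), |mask|=52  ⇒  voxels=520
  2. axis=2 (XY plane), |mask|=27  ⇒  voxels=138

|visual hull| = 138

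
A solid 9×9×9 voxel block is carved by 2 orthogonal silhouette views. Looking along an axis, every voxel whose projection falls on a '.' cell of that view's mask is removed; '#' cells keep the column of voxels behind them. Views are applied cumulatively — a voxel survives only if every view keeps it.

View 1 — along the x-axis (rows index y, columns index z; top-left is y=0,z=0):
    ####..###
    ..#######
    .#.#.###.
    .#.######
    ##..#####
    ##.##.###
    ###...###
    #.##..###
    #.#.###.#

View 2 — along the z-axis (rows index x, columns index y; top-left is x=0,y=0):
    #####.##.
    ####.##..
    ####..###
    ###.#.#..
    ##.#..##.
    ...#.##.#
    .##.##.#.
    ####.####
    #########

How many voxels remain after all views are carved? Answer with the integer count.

full grid |V| = 729
V1 x: intersect with YZ mask (58 set) -- 522 left
V2 z: intersect with XY mask (56 set) -- 360 left

voxel count = 360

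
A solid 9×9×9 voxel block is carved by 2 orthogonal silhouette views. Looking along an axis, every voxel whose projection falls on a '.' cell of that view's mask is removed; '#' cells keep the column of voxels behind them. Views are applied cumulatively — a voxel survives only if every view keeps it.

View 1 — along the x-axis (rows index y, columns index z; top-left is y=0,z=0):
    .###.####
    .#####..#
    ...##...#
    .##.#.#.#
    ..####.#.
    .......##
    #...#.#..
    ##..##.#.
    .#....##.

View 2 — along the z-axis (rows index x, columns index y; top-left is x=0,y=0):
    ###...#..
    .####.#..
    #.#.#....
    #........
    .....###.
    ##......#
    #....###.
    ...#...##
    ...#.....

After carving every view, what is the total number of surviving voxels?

initial block: 9^3 = 729
V1 x: intersect with YZ mask (39 set) -- 351 left
V2 z: intersect with XY mask (27 set) -- 124 left

|visual hull| = 124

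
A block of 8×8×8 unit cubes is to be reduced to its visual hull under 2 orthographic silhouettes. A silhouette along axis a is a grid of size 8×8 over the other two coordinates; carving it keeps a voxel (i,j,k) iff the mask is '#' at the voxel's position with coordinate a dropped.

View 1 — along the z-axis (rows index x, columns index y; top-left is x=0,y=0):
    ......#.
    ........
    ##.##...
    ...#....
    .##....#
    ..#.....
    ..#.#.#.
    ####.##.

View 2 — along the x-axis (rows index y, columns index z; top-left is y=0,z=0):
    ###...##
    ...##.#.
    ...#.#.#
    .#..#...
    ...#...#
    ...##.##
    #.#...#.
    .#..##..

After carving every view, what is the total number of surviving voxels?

initial block: 8^3 = 512
carve view 1 (along z, XY-mask fill 19/64): 152 voxels remain
carve view 2 (along x, YZ-mask fill 25/64): 57 voxels remain

57 voxels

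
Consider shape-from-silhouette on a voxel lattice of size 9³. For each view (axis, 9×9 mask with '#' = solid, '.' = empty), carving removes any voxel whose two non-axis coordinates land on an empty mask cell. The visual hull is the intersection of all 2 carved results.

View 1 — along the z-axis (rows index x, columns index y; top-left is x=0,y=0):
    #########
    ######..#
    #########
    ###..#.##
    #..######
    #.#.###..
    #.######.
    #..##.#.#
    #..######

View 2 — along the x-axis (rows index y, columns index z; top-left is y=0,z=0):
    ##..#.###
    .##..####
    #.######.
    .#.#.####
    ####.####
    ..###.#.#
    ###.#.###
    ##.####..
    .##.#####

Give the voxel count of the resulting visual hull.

start: 9×9×9 = 729 voxels
after view 1 [z-axis, 62 of 81 cells solid] → remaining = 558
after view 2 [x-axis, 58 of 81 cells solid] → remaining = 400

remaining voxels: 400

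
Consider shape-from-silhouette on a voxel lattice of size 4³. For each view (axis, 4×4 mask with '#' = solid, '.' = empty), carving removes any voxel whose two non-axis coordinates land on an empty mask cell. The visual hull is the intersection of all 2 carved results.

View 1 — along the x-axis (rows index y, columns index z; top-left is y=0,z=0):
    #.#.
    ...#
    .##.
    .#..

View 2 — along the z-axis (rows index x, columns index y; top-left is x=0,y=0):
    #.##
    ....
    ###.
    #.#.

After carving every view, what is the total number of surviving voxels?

before carving: 64 voxels (4×4×4)
step 1: project along x, AND mask (6/16) → |grid| = 24
step 2: project along z, AND mask (8/16) → |grid| = 14

voxel count = 14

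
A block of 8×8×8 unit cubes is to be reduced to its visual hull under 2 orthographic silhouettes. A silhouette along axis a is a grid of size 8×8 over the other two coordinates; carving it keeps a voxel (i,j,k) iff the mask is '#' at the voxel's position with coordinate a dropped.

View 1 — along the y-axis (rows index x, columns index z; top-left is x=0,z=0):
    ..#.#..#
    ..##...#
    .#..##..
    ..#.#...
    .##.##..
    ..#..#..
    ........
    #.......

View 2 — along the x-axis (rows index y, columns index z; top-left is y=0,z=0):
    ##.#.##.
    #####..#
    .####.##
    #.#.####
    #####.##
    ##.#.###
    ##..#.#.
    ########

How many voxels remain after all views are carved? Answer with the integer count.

start: 8×8×8 = 512 voxels
[1] y-view keeps 18 columns → grid now 144
[2] x-view keeps 48 columns → grid now 100

|visual hull| = 100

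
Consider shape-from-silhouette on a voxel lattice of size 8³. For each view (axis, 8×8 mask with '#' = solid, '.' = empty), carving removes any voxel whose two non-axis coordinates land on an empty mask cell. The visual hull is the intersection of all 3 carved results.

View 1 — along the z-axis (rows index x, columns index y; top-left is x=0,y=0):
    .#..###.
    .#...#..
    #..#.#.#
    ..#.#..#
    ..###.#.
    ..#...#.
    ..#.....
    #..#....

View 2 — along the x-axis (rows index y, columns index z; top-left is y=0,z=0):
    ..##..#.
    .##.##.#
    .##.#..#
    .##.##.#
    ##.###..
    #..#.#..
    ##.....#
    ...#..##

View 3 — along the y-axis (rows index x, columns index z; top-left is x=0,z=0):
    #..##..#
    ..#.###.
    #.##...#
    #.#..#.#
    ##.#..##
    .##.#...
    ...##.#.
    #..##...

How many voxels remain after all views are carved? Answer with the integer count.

before carving: 512 voxels (8×8×8)
carve view 1 (along z, XY-mask fill 22/64): 176 voxels remain
carve view 2 (along x, YZ-mask fill 31/64): 86 voxels remain
carve view 3 (along y, XZ-mask fill 30/64): 43 voxels remain

43 voxels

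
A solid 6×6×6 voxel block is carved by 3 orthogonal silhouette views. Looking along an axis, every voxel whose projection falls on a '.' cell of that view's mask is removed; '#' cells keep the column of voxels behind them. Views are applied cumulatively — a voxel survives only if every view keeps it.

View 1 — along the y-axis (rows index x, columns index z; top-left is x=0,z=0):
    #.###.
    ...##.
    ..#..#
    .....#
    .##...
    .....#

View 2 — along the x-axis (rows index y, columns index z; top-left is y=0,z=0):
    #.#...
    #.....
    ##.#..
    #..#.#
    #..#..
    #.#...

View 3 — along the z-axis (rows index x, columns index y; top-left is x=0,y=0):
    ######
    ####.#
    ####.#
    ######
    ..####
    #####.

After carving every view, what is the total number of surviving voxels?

20 voxels

initial block: 6^3 = 216
  1. axis=1 (XZ plane), |mask|=12  ⇒  voxels=72
  2. axis=0 (YZ plane), |mask|=13  ⇒  voxels=22
  3. axis=2 (XY plane), |mask|=31  ⇒  voxels=20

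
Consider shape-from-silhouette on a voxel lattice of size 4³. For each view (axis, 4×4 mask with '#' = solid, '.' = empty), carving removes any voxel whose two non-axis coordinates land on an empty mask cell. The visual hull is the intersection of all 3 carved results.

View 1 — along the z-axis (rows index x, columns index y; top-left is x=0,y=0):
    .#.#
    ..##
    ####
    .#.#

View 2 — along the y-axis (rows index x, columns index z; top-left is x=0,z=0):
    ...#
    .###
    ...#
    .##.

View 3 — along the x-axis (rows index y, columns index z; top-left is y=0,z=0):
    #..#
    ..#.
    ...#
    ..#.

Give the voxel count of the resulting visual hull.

before carving: 64 voxels (4×4×4)
carve view 1 (along z, XY-mask fill 10/16): 40 voxels remain
carve view 2 (along y, XZ-mask fill 7/16): 16 voxels remain
carve view 3 (along x, YZ-mask fill 5/16): 6 voxels remain

remaining voxels: 6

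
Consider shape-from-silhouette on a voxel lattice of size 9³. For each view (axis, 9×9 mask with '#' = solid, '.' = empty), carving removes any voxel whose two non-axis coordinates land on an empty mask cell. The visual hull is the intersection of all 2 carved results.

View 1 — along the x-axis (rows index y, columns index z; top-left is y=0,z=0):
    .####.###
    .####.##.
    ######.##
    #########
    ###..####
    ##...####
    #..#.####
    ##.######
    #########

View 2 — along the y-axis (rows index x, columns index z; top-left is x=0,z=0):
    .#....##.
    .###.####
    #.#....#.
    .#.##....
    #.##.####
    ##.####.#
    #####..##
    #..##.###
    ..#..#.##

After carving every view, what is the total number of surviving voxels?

|visual hull| = 350

initial block: 9^3 = 729
V1 x: intersect with YZ mask (66 set) -- 594 left
V2 y: intersect with XZ mask (47 set) -- 350 left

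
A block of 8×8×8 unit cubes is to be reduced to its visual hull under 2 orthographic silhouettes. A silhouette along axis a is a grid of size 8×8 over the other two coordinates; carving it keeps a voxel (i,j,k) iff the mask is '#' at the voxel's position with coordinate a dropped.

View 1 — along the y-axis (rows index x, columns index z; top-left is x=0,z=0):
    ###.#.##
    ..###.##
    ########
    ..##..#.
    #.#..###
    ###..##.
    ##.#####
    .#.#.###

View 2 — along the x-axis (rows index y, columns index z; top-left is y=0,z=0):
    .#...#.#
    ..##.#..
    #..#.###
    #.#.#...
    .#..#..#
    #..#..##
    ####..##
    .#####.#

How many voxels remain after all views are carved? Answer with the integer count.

initial block: 8^3 = 512
[1] y-view keeps 44 columns → grid now 352
[2] x-view keeps 33 columns → grid now 181

remaining voxels: 181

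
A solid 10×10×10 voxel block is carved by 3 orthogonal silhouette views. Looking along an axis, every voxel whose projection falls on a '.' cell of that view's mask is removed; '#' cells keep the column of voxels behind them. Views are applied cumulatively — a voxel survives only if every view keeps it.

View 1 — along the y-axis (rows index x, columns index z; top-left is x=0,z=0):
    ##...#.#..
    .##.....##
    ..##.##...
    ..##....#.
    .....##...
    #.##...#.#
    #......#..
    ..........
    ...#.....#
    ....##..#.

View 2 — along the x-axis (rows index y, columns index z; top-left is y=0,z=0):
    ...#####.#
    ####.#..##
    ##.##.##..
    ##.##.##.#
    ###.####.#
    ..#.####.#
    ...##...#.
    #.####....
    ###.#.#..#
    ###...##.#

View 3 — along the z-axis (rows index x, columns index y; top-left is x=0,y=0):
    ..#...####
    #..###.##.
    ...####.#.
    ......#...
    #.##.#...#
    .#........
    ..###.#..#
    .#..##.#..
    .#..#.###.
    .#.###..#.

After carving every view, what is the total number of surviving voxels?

initial block: 10^3 = 1000
after view 1 [y-axis, 29 of 100 cells solid] → remaining = 290
after view 2 [x-axis, 60 of 100 cells solid] → remaining = 168
after view 3 [z-axis, 42 of 100 cells solid] → remaining = 68

|visual hull| = 68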